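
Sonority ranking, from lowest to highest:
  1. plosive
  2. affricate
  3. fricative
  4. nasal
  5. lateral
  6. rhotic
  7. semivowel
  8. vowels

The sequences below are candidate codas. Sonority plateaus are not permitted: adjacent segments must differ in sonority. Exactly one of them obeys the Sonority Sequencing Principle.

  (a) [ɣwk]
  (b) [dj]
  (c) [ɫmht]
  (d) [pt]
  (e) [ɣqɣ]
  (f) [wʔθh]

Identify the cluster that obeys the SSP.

(a) 3-7-1 → violates
(b) 1-7 → violates
(c) 5-4-3-1 → obeys
(d) 1-1 → violates
(e) 3-1-3 → violates
(f) 7-1-3-3 → violates

c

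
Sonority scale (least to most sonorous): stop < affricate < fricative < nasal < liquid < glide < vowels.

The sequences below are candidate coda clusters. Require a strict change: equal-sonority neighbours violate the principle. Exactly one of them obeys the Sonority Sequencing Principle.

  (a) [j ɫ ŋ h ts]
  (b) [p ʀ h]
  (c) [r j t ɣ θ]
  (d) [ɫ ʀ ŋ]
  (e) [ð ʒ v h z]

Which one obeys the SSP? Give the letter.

(a) 6-5-4-3-2 → obeys
(b) 1-5-3 → violates
(c) 5-6-1-3-3 → violates
(d) 5-5-4 → violates
(e) 3-3-3-3-3 → violates

a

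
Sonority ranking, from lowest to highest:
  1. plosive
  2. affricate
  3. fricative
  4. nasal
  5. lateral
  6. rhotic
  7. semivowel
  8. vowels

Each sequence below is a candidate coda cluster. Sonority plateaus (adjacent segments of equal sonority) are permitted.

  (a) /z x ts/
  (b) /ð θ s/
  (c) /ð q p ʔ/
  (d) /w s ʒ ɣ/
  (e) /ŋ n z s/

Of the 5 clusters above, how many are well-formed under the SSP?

(a) 3-3-2 → obeys
(b) 3-3-3 → obeys
(c) 3-1-1-1 → obeys
(d) 7-3-3-3 → obeys
(e) 4-4-3-3 → obeys

5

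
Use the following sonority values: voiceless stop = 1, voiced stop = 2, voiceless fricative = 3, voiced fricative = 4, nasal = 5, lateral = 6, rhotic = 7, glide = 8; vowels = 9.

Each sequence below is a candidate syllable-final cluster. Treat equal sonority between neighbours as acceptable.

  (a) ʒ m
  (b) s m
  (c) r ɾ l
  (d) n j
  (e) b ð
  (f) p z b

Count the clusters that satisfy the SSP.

(a) sonority 4-5: ill-formed.
(b) sonority 3-5: ill-formed.
(c) sonority 7-7-6: well-formed.
(d) sonority 5-8: ill-formed.
(e) sonority 2-4: ill-formed.
(f) sonority 1-4-2: ill-formed.

1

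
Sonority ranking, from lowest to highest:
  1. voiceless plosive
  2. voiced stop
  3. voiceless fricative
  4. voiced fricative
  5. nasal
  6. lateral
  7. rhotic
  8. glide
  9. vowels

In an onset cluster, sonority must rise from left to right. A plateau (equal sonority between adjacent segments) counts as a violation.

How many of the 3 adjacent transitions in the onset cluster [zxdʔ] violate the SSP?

/z/: voiced fricative = 4.
/x/: voiceless fricative = 3.
/d/: voiced stop = 2.
/ʔ/: voiceless plosive = 1.
/z/→/x/: 4→3 (does not rise) — violation.
/x/→/d/: 3→2 (does not rise) — violation.
/d/→/ʔ/: 2→1 (does not rise) — violation.

3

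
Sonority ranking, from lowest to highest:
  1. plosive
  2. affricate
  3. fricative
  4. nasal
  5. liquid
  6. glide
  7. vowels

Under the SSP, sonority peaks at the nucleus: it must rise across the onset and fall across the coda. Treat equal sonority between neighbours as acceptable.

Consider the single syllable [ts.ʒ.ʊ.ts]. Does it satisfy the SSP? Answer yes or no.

yes

Onset: /ts/ is an affricate (sonority 2), /ʒ/ is a fricative (sonority 3); then the nucleus /ʊ/ (sonority 7).
Onset profile 2-3-7 — rises to the nucleus.
Coda: /ts/ is an affricate (sonority 2).
Coda profile 7-2 — falls from the nucleus.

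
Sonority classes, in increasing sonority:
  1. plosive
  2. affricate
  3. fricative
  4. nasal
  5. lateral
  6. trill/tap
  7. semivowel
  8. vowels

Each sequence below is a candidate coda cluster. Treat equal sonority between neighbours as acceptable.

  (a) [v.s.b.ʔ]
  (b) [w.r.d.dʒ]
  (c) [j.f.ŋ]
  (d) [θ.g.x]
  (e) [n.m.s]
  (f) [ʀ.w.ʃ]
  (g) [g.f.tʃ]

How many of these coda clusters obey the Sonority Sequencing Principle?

(a) 3-3-1-1 → obeys
(b) 7-6-1-2 → violates
(c) 7-3-4 → violates
(d) 3-1-3 → violates
(e) 4-4-3 → obeys
(f) 6-7-3 → violates
(g) 1-3-2 → violates

2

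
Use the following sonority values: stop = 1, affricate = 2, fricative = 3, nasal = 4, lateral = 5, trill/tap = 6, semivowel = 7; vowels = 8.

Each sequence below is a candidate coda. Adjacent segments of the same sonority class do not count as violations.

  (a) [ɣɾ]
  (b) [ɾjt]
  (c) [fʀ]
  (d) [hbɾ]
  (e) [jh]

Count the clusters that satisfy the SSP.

1

(a) [ɣɾ]: profile 3-6 — violates.
(b) [ɾjt]: profile 6-7-1 — violates.
(c) [fʀ]: profile 3-6 — violates.
(d) [hbɾ]: profile 3-1-6 — violates.
(e) [jh]: profile 7-3 — obeys.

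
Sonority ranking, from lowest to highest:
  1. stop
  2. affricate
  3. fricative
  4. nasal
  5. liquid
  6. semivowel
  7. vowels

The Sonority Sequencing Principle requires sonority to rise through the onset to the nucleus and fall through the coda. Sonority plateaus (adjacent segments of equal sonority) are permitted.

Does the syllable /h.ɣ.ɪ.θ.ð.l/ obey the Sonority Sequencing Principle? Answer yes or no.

no

Onset: /h/ is a fricative (sonority 3), /ɣ/ is a fricative (sonority 3); then the nucleus /ɪ/ (sonority 7).
Onset profile 3-3-7 — rises to the nucleus.
Coda: /θ/ is a fricative (sonority 3), /ð/ is a fricative (sonority 3), /l/ is a liquid (sonority 5).
Coda profile 7-3-3-5 — does not fall throughout.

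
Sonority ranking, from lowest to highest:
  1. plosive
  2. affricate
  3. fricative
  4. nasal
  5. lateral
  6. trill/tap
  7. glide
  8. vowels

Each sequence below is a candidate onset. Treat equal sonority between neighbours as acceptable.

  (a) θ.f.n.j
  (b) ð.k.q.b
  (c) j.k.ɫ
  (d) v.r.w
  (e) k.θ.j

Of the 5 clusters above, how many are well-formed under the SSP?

3

(a) θ.f.n.j: profile 3-3-4-7 — obeys.
(b) ð.k.q.b: profile 3-1-1-1 — violates.
(c) j.k.ɫ: profile 7-1-5 — violates.
(d) v.r.w: profile 3-6-7 — obeys.
(e) k.θ.j: profile 1-3-7 — obeys.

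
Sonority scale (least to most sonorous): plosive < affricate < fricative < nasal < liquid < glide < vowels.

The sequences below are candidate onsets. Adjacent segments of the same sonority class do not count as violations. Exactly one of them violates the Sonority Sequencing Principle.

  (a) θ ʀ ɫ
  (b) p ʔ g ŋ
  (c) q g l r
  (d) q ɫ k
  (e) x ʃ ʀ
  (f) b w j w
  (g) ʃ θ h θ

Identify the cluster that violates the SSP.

(a) sonority 3-5-5: well-formed.
(b) sonority 1-1-1-4: well-formed.
(c) sonority 1-1-5-5: well-formed.
(d) sonority 1-5-1: ill-formed.
(e) sonority 3-3-5: well-formed.
(f) sonority 1-6-6-6: well-formed.
(g) sonority 3-3-3-3: well-formed.

d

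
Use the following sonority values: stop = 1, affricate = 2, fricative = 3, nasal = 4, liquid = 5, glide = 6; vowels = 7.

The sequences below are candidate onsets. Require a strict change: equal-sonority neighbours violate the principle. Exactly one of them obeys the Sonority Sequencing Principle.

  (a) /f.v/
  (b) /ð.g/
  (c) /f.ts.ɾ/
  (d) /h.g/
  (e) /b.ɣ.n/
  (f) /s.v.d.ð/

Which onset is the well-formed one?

e

(a) sonority 3-3: ill-formed.
(b) sonority 3-1: ill-formed.
(c) sonority 3-2-5: ill-formed.
(d) sonority 3-1: ill-formed.
(e) sonority 1-3-4: well-formed.
(f) sonority 3-3-1-3: ill-formed.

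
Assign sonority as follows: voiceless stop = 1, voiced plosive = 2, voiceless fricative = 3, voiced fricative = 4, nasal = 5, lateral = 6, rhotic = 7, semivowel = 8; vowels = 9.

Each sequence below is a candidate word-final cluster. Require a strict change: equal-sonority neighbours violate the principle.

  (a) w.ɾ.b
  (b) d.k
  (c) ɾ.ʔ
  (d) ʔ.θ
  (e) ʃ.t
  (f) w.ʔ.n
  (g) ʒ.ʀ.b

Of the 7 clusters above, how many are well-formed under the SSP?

4

(a) w.ɾ.b: profile 8-7-2 — obeys.
(b) d.k: profile 2-1 — obeys.
(c) ɾ.ʔ: profile 7-1 — obeys.
(d) ʔ.θ: profile 1-3 — violates.
(e) ʃ.t: profile 3-1 — obeys.
(f) w.ʔ.n: profile 8-1-5 — violates.
(g) ʒ.ʀ.b: profile 4-7-2 — violates.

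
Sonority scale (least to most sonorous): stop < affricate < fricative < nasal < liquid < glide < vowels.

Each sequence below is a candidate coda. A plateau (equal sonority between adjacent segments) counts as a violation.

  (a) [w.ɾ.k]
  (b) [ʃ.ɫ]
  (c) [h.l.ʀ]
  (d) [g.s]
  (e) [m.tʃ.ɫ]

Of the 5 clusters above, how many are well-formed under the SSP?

1

(a) sonority 6-5-1: well-formed.
(b) sonority 3-5: ill-formed.
(c) sonority 3-5-5: ill-formed.
(d) sonority 1-3: ill-formed.
(e) sonority 4-2-5: ill-formed.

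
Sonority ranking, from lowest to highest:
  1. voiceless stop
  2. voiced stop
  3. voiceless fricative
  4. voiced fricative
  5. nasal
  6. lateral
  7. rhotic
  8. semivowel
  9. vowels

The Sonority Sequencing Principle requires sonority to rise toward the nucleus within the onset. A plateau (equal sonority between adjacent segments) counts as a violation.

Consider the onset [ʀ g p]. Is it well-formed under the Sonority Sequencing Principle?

no

/ʀ/ is a rhotic (sonority 7).
/g/ is a voiced stop (sonority 2).
/p/ is a voiceless stop (sonority 1).
The profile is 7-2-1. Between /ʀ/ (7) and /g/ (2) sonority does not rise, so the cluster violates the SSP.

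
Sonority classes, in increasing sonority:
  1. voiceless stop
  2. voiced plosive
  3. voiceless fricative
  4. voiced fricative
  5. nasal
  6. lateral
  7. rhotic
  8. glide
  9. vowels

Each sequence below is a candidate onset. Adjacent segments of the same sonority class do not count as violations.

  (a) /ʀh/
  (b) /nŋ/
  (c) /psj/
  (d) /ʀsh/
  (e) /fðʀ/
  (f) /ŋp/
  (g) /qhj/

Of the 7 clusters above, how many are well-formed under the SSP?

4

(a) 7-3 → violates
(b) 5-5 → obeys
(c) 1-3-8 → obeys
(d) 7-3-3 → violates
(e) 3-4-7 → obeys
(f) 5-1 → violates
(g) 1-3-8 → obeys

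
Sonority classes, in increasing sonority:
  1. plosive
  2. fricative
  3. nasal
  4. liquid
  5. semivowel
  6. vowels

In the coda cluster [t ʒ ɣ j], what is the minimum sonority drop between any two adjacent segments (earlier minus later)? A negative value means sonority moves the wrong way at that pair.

-3

/t/ — plosive, sonority 1.
/ʒ/ — fricative, sonority 2.
/ɣ/ — fricative, sonority 2.
/j/ — semivowel, sonority 5.
/t/→/ʒ/: change -1.
/ʒ/→/ɣ/: change +0.
/ɣ/→/j/: change -3.
Minimum = -3.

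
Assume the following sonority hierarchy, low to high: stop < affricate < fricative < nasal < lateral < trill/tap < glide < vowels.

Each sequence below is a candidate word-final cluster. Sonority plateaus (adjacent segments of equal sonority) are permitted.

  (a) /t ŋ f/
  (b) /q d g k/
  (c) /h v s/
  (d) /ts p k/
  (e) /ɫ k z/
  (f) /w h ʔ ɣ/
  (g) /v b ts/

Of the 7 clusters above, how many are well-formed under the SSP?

(a) /t ŋ f/: profile 1-4-3 — violates.
(b) /q d g k/: profile 1-1-1-1 — obeys.
(c) /h v s/: profile 3-3-3 — obeys.
(d) /ts p k/: profile 2-1-1 — obeys.
(e) /ɫ k z/: profile 5-1-3 — violates.
(f) /w h ʔ ɣ/: profile 7-3-1-3 — violates.
(g) /v b ts/: profile 3-1-2 — violates.

3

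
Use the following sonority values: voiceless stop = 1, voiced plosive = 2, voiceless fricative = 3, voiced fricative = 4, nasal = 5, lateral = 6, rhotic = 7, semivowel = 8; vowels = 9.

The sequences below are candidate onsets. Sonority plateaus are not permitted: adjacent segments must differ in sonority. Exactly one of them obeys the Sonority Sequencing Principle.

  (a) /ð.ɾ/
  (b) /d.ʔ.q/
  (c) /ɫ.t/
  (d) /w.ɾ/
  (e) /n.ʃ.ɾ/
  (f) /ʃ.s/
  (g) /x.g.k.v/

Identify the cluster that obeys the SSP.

(a) sonority 4-7: well-formed.
(b) sonority 2-1-1: ill-formed.
(c) sonority 6-1: ill-formed.
(d) sonority 8-7: ill-formed.
(e) sonority 5-3-7: ill-formed.
(f) sonority 3-3: ill-formed.
(g) sonority 3-2-1-4: ill-formed.

a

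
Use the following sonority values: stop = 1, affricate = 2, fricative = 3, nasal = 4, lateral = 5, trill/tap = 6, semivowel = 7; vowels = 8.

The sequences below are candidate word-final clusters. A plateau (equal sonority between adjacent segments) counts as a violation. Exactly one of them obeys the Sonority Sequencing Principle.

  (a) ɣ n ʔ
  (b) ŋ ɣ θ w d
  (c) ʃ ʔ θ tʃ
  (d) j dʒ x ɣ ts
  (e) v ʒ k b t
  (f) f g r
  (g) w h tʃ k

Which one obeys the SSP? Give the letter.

g

(a) sonority 3-4-1: ill-formed.
(b) sonority 4-3-3-7-1: ill-formed.
(c) sonority 3-1-3-2: ill-formed.
(d) sonority 7-2-3-3-2: ill-formed.
(e) sonority 3-3-1-1-1: ill-formed.
(f) sonority 3-1-6: ill-formed.
(g) sonority 7-3-2-1: well-formed.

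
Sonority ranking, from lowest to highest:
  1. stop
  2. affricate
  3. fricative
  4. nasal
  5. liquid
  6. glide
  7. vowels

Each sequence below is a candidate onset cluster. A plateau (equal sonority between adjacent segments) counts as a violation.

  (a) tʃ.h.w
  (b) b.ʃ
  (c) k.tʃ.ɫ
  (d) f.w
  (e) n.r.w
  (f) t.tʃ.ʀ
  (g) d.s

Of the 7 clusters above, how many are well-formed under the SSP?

(a) sonority 2-3-6: well-formed.
(b) sonority 1-3: well-formed.
(c) sonority 1-2-5: well-formed.
(d) sonority 3-6: well-formed.
(e) sonority 4-5-6: well-formed.
(f) sonority 1-2-5: well-formed.
(g) sonority 1-3: well-formed.

7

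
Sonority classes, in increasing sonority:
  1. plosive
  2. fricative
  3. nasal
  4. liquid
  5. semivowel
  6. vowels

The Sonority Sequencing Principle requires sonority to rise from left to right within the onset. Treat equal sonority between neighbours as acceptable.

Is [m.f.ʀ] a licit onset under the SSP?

no

/m/ is a nasal (sonority 3).
/f/ is a fricative (sonority 2).
/ʀ/ is a liquid (sonority 4).
The profile is 3-2-4. Between /m/ (3) and /f/ (2) sonority does not rise, so the cluster violates the SSP.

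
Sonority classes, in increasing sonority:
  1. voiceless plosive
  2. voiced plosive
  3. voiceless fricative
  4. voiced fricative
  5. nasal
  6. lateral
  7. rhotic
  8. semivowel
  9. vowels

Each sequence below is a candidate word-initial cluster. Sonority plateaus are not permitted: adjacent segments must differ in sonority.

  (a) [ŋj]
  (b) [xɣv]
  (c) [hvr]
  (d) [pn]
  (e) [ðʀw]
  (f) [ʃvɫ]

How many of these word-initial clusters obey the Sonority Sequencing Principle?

(a) 5-8 → obeys
(b) 3-4-4 → violates
(c) 3-4-7 → obeys
(d) 1-5 → obeys
(e) 4-7-8 → obeys
(f) 3-4-6 → obeys

5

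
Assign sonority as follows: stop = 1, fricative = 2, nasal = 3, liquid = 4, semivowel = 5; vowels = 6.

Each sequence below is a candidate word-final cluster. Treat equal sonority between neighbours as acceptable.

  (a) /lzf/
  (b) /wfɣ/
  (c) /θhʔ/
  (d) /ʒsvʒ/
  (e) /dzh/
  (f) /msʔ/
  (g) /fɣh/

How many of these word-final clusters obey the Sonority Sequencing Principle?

(a) 4-2-2 → obeys
(b) 5-2-2 → obeys
(c) 2-2-1 → obeys
(d) 2-2-2-2 → obeys
(e) 1-2-2 → violates
(f) 3-2-1 → obeys
(g) 2-2-2 → obeys

6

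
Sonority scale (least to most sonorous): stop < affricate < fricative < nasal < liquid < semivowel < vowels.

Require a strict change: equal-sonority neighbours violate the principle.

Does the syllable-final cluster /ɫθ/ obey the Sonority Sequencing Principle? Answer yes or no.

/ɫ/ is a liquid (sonority 5).
/θ/ is a fricative (sonority 3).
The profile 5-3 strictly falls, so the syllable-final cluster satisfies the SSP.

yes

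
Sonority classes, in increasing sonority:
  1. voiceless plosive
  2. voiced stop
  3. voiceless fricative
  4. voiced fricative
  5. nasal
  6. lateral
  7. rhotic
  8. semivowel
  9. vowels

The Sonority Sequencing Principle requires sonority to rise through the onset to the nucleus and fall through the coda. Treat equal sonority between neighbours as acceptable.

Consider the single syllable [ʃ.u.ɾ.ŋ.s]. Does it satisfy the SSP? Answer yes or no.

yes

Onset: /ʃ/ is a voiceless fricative (sonority 3); then the nucleus /u/ (sonority 9).
Onset profile 3-9 — rises to the nucleus.
Coda: /ɾ/ is a rhotic (sonority 7), /ŋ/ is a nasal (sonority 5), /s/ is a voiceless fricative (sonority 3).
Coda profile 9-7-5-3 — falls from the nucleus.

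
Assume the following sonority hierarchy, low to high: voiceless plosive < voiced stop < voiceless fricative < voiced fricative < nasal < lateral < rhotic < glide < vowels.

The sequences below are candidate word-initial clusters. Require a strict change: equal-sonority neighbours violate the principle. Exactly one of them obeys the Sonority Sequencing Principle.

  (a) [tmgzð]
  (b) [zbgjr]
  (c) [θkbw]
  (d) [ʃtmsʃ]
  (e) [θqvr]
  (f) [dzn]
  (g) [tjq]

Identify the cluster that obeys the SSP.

(a) 1-5-2-4-4 → violates
(b) 4-2-2-8-7 → violates
(c) 3-1-2-8 → violates
(d) 3-1-5-3-3 → violates
(e) 3-1-4-7 → violates
(f) 2-4-5 → obeys
(g) 1-8-1 → violates

f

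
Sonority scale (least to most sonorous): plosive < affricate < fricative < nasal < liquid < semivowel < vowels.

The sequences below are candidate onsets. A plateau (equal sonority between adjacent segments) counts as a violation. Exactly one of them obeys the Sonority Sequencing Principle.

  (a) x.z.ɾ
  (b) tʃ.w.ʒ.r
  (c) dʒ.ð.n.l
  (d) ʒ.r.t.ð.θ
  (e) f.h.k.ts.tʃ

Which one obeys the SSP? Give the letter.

c

(a) sonority 3-3-5: ill-formed.
(b) sonority 2-6-3-5: ill-formed.
(c) sonority 2-3-4-5: well-formed.
(d) sonority 3-5-1-3-3: ill-formed.
(e) sonority 3-3-1-2-2: ill-formed.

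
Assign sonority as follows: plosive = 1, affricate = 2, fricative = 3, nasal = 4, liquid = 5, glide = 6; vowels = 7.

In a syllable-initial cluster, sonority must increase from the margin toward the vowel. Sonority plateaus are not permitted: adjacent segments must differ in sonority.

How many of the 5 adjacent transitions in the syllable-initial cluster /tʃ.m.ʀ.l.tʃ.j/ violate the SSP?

/tʃ/ — affricate, sonority 2.
/m/ — nasal, sonority 4.
/ʀ/ — liquid, sonority 5.
/l/ — liquid, sonority 5.
/tʃ/ — affricate, sonority 2.
/j/ — glide, sonority 6.
/tʃ/→/m/: 2→4 (rises) — ok.
/m/→/ʀ/: 4→5 (rises) — ok.
/ʀ/→/l/: 5→5 (plateau) — violation.
/l/→/tʃ/: 5→2 (does not rise) — violation.
/tʃ/→/j/: 2→6 (rises) — ok.

2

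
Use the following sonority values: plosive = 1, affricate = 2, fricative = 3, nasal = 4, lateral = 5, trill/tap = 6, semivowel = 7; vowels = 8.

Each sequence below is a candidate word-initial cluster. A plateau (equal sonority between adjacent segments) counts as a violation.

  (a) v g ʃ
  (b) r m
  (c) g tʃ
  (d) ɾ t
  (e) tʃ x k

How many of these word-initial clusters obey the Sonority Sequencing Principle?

(a) v g ʃ: profile 3-1-3 — violates.
(b) r m: profile 6-4 — violates.
(c) g tʃ: profile 1-2 — obeys.
(d) ɾ t: profile 6-1 — violates.
(e) tʃ x k: profile 2-3-1 — violates.

1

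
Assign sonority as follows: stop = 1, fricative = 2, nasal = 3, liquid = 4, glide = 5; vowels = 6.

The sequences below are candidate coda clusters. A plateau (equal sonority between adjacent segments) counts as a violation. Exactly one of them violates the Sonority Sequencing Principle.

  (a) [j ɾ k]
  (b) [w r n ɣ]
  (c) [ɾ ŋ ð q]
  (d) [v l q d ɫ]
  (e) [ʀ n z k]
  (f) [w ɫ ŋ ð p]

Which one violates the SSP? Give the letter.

(a) sonority 5-4-1: well-formed.
(b) sonority 5-4-3-2: well-formed.
(c) sonority 4-3-2-1: well-formed.
(d) sonority 2-4-1-1-4: ill-formed.
(e) sonority 4-3-2-1: well-formed.
(f) sonority 5-4-3-2-1: well-formed.

d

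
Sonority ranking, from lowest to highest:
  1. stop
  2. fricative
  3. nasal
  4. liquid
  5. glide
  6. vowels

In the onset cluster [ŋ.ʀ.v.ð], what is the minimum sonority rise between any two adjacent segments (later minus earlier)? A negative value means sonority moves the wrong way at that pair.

-2

/ŋ/ is a nasal (sonority 3).
/ʀ/ is a liquid (sonority 4).
/v/ is a fricative (sonority 2).
/ð/ is a fricative (sonority 2).
/ŋ/→/ʀ/: change +1.
/ʀ/→/v/: change -2.
/v/→/ð/: change +0.
Minimum = -2.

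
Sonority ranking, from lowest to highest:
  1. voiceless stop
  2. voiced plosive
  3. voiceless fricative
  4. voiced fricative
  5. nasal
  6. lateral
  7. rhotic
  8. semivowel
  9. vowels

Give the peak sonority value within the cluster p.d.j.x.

8

/p/ — voiceless stop, sonority 1.
/d/ — voiced plosive, sonority 2.
/j/ — semivowel, sonority 8.
/x/ — voiceless fricative, sonority 3.
The maximum is 8.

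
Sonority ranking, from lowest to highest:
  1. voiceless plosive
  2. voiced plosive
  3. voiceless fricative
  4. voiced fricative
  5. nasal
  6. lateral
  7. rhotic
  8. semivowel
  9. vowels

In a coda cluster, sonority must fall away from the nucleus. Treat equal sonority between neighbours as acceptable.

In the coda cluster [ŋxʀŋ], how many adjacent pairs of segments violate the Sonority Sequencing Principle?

/ŋ/ is a nasal (sonority 5).
/x/ is a voiceless fricative (sonority 3).
/ʀ/ is a rhotic (sonority 7).
/ŋ/ is a nasal (sonority 5).
/ŋ/→/x/: 5→3 (falls) — ok.
/x/→/ʀ/: 3→7 (does not fall) — violation.
/ʀ/→/ŋ/: 7→5 (falls) — ok.

1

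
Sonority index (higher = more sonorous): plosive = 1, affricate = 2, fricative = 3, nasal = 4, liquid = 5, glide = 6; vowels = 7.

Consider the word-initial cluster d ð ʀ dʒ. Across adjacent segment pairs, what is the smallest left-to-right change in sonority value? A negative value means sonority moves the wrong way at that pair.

-3

/d/: plosive = 1.
/ð/: fricative = 3.
/ʀ/: liquid = 5.
/dʒ/: affricate = 2.
/d/→/ð/: change +2.
/ð/→/ʀ/: change +2.
/ʀ/→/dʒ/: change -3.
Minimum = -3.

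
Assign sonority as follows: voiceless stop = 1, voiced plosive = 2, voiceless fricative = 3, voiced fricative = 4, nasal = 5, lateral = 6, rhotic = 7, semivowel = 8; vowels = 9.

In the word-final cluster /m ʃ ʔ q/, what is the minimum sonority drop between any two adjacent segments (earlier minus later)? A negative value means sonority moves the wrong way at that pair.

/m/: nasal = 5.
/ʃ/: voiceless fricative = 3.
/ʔ/: voiceless stop = 1.
/q/: voiceless stop = 1.
/m/→/ʃ/: change +2.
/ʃ/→/ʔ/: change +2.
/ʔ/→/q/: change +0.
Minimum = 0.

0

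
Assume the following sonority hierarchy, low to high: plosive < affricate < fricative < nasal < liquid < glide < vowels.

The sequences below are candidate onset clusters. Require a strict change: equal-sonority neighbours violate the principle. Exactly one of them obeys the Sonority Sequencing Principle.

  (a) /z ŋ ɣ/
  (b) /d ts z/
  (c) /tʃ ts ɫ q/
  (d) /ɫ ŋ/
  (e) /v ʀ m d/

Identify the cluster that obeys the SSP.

(a) sonority 3-4-3: ill-formed.
(b) sonority 1-2-3: well-formed.
(c) sonority 2-2-5-1: ill-formed.
(d) sonority 5-4: ill-formed.
(e) sonority 3-5-4-1: ill-formed.

b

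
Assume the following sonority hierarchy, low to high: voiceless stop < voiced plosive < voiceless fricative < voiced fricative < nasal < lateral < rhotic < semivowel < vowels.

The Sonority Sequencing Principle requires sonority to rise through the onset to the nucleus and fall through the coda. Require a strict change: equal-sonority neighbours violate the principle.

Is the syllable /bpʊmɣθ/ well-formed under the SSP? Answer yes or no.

no

Onset: /b/ is a voiced plosive (sonority 2), /p/ is a voiceless stop (sonority 1); then the nucleus /ʊ/ (sonority 9).
Onset profile 2-1-9 — does not strictly rise throughout.
Coda: /m/ is a nasal (sonority 5), /ɣ/ is a voiced fricative (sonority 4), /θ/ is a voiceless fricative (sonority 3).
Coda profile 9-5-4-3 — falls from the nucleus.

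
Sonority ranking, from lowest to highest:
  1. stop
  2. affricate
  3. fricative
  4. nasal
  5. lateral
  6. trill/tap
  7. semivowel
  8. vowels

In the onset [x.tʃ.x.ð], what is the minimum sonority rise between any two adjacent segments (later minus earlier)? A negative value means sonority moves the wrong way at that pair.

-1

/x/ — fricative, sonority 3.
/tʃ/ — affricate, sonority 2.
/x/ — fricative, sonority 3.
/ð/ — fricative, sonority 3.
/x/→/tʃ/: change -1.
/tʃ/→/x/: change +1.
/x/→/ð/: change +0.
Minimum = -1.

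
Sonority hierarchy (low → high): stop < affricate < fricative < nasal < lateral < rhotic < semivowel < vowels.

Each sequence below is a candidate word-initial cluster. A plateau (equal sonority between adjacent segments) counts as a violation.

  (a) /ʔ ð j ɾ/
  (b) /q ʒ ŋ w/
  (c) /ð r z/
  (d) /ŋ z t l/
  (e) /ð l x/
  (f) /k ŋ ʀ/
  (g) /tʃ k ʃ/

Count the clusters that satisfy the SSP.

2

(a) 1-3-7-6 → violates
(b) 1-3-4-7 → obeys
(c) 3-6-3 → violates
(d) 4-3-1-5 → violates
(e) 3-5-3 → violates
(f) 1-4-6 → obeys
(g) 2-1-3 → violates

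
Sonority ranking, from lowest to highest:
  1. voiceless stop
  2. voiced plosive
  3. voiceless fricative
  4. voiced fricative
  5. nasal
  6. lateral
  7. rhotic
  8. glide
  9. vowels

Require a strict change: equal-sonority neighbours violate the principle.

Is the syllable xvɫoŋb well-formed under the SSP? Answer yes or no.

yes

Onset: /x/ is a voiceless fricative (sonority 3), /v/ is a voiced fricative (sonority 4), /ɫ/ is a lateral (sonority 6); then the nucleus /o/ (sonority 9).
Onset profile 3-4-6-9 — rises to the nucleus.
Coda: /ŋ/ is a nasal (sonority 5), /b/ is a voiced plosive (sonority 2).
Coda profile 9-5-2 — falls from the nucleus.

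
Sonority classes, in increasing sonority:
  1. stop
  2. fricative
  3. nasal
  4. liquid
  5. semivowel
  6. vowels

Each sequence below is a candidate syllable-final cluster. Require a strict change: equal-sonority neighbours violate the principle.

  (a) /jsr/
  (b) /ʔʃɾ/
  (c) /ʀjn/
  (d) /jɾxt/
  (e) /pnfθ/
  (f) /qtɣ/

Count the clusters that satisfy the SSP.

(a) sonority 5-2-4: ill-formed.
(b) sonority 1-2-4: ill-formed.
(c) sonority 4-5-3: ill-formed.
(d) sonority 5-4-2-1: well-formed.
(e) sonority 1-3-2-2: ill-formed.
(f) sonority 1-1-2: ill-formed.

1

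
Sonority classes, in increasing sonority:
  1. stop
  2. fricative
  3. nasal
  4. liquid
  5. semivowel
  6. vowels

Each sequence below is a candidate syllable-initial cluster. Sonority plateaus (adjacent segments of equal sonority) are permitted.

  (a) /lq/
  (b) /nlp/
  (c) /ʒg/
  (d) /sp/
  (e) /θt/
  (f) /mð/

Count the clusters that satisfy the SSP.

(a) /lq/: profile 4-1 — violates.
(b) /nlp/: profile 3-4-1 — violates.
(c) /ʒg/: profile 2-1 — violates.
(d) /sp/: profile 2-1 — violates.
(e) /θt/: profile 2-1 — violates.
(f) /mð/: profile 3-2 — violates.

0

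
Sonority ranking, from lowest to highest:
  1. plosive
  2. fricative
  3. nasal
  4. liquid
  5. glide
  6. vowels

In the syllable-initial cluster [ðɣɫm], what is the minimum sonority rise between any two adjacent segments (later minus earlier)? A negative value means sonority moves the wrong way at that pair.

-1

/ð/ is a fricative (sonority 2).
/ɣ/ is a fricative (sonority 2).
/ɫ/ is a liquid (sonority 4).
/m/ is a nasal (sonority 3).
/ð/→/ɣ/: change +0.
/ɣ/→/ɫ/: change +2.
/ɫ/→/m/: change -1.
Minimum = -1.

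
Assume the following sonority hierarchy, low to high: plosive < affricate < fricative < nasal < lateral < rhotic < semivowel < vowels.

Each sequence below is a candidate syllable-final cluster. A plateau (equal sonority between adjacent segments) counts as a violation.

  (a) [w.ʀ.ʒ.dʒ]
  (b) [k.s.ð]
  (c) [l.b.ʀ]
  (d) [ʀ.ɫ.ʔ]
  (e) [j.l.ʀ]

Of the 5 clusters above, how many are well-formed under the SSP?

2

(a) sonority 7-6-3-2: well-formed.
(b) sonority 1-3-3: ill-formed.
(c) sonority 5-1-6: ill-formed.
(d) sonority 6-5-1: well-formed.
(e) sonority 7-5-6: ill-formed.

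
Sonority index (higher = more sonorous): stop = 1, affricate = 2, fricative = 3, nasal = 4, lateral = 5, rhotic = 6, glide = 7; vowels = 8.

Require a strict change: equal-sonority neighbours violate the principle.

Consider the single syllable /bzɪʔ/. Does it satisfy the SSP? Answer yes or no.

yes

Onset: /b/ is a stop (sonority 1), /z/ is a fricative (sonority 3); then the nucleus /ɪ/ (sonority 8).
Onset profile 1-3-8 — rises to the nucleus.
Coda: /ʔ/ is a stop (sonority 1).
Coda profile 8-1 — falls from the nucleus.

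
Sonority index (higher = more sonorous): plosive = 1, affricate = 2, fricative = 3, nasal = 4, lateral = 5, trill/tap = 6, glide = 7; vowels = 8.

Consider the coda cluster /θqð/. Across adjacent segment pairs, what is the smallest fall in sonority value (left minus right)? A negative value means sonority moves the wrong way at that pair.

-2

/θ/ — fricative, sonority 3.
/q/ — plosive, sonority 1.
/ð/ — fricative, sonority 3.
/θ/→/q/: change +2.
/q/→/ð/: change -2.
Minimum = -2.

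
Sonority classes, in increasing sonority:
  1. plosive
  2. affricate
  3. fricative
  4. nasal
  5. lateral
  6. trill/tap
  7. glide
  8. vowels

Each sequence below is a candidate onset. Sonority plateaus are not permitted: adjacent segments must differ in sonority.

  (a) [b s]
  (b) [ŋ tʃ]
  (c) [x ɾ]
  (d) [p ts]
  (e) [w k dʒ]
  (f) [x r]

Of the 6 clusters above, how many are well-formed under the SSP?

(a) 1-3 → obeys
(b) 4-2 → violates
(c) 3-6 → obeys
(d) 1-2 → obeys
(e) 7-1-2 → violates
(f) 3-6 → obeys

4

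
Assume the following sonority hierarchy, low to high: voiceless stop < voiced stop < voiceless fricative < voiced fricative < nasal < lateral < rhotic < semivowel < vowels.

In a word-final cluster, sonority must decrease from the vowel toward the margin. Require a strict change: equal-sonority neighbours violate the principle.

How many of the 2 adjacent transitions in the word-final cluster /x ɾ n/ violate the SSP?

1

/x/: voiceless fricative = 3.
/ɾ/: rhotic = 7.
/n/: nasal = 5.
/x/→/ɾ/: 3→7 (does not fall) — violation.
/ɾ/→/n/: 7→5 (falls) — ok.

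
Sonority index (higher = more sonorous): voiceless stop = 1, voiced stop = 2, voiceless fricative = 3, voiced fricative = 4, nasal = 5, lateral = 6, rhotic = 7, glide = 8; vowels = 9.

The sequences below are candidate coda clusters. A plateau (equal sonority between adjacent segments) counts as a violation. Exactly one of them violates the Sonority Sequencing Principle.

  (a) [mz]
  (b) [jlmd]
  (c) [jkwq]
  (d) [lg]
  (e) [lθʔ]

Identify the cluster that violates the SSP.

(a) sonority 5-4: well-formed.
(b) sonority 8-6-5-2: well-formed.
(c) sonority 8-1-8-1: ill-formed.
(d) sonority 6-2: well-formed.
(e) sonority 6-3-1: well-formed.

c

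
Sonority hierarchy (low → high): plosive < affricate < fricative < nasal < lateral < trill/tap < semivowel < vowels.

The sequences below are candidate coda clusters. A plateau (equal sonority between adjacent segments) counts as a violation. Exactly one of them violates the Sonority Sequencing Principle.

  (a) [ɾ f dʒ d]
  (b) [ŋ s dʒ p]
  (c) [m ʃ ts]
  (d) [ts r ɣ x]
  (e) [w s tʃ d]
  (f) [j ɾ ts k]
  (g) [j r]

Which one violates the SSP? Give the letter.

d

(a) [ɾ f dʒ d]: profile 6-3-2-1 — obeys.
(b) [ŋ s dʒ p]: profile 4-3-2-1 — obeys.
(c) [m ʃ ts]: profile 4-3-2 — obeys.
(d) [ts r ɣ x]: profile 2-6-3-3 — violates.
(e) [w s tʃ d]: profile 7-3-2-1 — obeys.
(f) [j ɾ ts k]: profile 7-6-2-1 — obeys.
(g) [j r]: profile 7-6 — obeys.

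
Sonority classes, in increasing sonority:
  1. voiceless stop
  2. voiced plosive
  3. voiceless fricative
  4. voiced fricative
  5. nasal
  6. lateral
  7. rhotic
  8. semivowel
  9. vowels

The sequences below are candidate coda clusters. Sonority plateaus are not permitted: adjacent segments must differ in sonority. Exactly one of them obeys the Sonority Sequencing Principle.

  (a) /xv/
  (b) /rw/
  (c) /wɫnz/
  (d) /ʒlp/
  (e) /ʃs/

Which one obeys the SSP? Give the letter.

(a) 3-4 → violates
(b) 7-8 → violates
(c) 8-6-5-4 → obeys
(d) 4-6-1 → violates
(e) 3-3 → violates

c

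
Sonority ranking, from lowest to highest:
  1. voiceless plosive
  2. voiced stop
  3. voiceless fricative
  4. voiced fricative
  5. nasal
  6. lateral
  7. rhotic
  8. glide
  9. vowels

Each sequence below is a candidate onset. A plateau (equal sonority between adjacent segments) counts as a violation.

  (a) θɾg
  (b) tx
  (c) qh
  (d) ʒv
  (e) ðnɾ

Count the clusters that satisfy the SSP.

3

(a) θɾg: profile 3-7-2 — violates.
(b) tx: profile 1-3 — obeys.
(c) qh: profile 1-3 — obeys.
(d) ʒv: profile 4-4 — violates.
(e) ðnɾ: profile 4-5-7 — obeys.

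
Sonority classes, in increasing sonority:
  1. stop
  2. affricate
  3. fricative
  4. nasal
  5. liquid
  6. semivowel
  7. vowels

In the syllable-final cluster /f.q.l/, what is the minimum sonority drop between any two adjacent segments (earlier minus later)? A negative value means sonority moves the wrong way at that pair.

-4

/f/ — fricative, sonority 3.
/q/ — stop, sonority 1.
/l/ — liquid, sonority 5.
/f/→/q/: change +2.
/q/→/l/: change -4.
Minimum = -4.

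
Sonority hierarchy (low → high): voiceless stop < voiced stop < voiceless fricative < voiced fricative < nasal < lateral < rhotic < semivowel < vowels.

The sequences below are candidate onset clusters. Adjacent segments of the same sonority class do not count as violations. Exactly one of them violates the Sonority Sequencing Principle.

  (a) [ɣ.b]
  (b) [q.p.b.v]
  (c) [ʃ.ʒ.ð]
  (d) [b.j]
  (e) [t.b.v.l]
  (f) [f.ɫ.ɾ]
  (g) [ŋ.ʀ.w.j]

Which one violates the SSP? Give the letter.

(a) [ɣ.b]: profile 4-2 — violates.
(b) [q.p.b.v]: profile 1-1-2-4 — obeys.
(c) [ʃ.ʒ.ð]: profile 3-4-4 — obeys.
(d) [b.j]: profile 2-8 — obeys.
(e) [t.b.v.l]: profile 1-2-4-6 — obeys.
(f) [f.ɫ.ɾ]: profile 3-6-7 — obeys.
(g) [ŋ.ʀ.w.j]: profile 5-7-8-8 — obeys.

a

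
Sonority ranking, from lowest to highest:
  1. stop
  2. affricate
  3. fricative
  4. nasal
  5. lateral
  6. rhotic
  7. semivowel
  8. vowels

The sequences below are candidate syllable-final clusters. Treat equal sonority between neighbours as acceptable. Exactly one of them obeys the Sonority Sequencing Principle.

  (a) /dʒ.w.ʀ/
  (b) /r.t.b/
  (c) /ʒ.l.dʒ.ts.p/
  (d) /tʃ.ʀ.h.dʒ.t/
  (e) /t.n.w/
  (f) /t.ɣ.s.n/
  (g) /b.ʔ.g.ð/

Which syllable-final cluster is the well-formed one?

b

(a) 2-7-6 → violates
(b) 6-1-1 → obeys
(c) 3-5-2-2-1 → violates
(d) 2-6-3-2-1 → violates
(e) 1-4-7 → violates
(f) 1-3-3-4 → violates
(g) 1-1-1-3 → violates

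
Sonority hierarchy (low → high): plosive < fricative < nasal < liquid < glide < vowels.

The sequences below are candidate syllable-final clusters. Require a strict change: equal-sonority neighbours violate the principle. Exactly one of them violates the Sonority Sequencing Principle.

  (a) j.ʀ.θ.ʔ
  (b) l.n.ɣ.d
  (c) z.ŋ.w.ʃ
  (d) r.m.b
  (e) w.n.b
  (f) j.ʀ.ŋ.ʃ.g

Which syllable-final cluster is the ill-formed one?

c

(a) sonority 5-4-2-1: well-formed.
(b) sonority 4-3-2-1: well-formed.
(c) sonority 2-3-5-2: ill-formed.
(d) sonority 4-3-1: well-formed.
(e) sonority 5-3-1: well-formed.
(f) sonority 5-4-3-2-1: well-formed.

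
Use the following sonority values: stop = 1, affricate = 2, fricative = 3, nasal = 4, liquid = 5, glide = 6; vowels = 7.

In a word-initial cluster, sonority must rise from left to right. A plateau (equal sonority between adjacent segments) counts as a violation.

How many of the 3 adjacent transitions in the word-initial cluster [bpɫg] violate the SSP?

/b/ is a stop (sonority 1).
/p/ is a stop (sonority 1).
/ɫ/ is a liquid (sonority 5).
/g/ is a stop (sonority 1).
/b/→/p/: 1→1 (plateau) — violation.
/p/→/ɫ/: 1→5 (rises) — ok.
/ɫ/→/g/: 5→1 (does not rise) — violation.

2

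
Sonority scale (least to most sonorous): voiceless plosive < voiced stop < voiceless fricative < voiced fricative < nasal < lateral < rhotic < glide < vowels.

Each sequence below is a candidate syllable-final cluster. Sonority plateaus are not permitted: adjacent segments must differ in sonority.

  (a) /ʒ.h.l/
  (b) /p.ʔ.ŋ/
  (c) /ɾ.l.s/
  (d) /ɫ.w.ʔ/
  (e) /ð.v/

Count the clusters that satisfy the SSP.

1

(a) /ʒ.h.l/: profile 4-3-6 — violates.
(b) /p.ʔ.ŋ/: profile 1-1-5 — violates.
(c) /ɾ.l.s/: profile 7-6-3 — obeys.
(d) /ɫ.w.ʔ/: profile 6-8-1 — violates.
(e) /ð.v/: profile 4-4 — violates.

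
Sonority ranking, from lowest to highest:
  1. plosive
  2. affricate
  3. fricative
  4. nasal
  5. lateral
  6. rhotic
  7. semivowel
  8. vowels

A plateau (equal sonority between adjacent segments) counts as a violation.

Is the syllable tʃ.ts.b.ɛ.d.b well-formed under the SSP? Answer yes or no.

Onset: /tʃ/ is an affricate (sonority 2), /ts/ is an affricate (sonority 2), /b/ is a plosive (sonority 1); then the nucleus /ɛ/ (sonority 8).
Onset profile 2-2-1-8 — does not strictly rise throughout.
Coda: /d/ is a plosive (sonority 1), /b/ is a plosive (sonority 1).
Coda profile 8-1-1 — does not strictly fall throughout.

no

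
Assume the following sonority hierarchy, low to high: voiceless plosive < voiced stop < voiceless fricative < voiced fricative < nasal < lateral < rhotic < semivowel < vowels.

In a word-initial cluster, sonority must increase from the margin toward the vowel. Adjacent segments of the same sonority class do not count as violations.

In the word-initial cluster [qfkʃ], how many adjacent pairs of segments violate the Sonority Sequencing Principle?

/q/: voiceless plosive = 1.
/f/: voiceless fricative = 3.
/k/: voiceless plosive = 1.
/ʃ/: voiceless fricative = 3.
/q/→/f/: 1→3 (rises) — ok.
/f/→/k/: 3→1 (does not rise) — violation.
/k/→/ʃ/: 1→3 (rises) — ok.

1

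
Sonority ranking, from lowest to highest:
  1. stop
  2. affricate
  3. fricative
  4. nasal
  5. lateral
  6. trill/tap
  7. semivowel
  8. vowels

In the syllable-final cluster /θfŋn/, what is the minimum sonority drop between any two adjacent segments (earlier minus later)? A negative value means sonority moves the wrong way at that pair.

/θ/ is a fricative (sonority 3).
/f/ is a fricative (sonority 3).
/ŋ/ is a nasal (sonority 4).
/n/ is a nasal (sonority 4).
/θ/→/f/: change +0.
/f/→/ŋ/: change -1.
/ŋ/→/n/: change +0.
Minimum = -1.

-1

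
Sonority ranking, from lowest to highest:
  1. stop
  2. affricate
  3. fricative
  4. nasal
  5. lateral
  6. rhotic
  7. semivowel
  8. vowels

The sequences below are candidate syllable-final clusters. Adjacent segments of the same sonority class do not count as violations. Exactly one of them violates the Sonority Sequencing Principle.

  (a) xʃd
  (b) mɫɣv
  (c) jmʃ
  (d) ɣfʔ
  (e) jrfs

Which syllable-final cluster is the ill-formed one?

(a) 3-3-1 → obeys
(b) 4-5-3-3 → violates
(c) 7-4-3 → obeys
(d) 3-3-1 → obeys
(e) 7-6-3-3 → obeys

b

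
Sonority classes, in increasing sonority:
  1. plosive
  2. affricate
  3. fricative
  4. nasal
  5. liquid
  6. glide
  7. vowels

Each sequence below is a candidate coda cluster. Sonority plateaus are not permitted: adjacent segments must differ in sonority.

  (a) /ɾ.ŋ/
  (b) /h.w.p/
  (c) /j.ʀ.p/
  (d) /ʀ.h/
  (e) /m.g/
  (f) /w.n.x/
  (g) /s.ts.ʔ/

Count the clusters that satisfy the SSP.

6

(a) 5-4 → obeys
(b) 3-6-1 → violates
(c) 6-5-1 → obeys
(d) 5-3 → obeys
(e) 4-1 → obeys
(f) 6-4-3 → obeys
(g) 3-2-1 → obeys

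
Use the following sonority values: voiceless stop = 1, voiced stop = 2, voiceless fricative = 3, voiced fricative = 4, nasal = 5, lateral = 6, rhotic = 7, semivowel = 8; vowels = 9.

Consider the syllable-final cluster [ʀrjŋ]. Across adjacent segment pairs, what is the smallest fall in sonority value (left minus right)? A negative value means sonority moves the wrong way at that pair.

/ʀ/ — rhotic, sonority 7.
/r/ — rhotic, sonority 7.
/j/ — semivowel, sonority 8.
/ŋ/ — nasal, sonority 5.
/ʀ/→/r/: change +0.
/r/→/j/: change -1.
/j/→/ŋ/: change +3.
Minimum = -1.

-1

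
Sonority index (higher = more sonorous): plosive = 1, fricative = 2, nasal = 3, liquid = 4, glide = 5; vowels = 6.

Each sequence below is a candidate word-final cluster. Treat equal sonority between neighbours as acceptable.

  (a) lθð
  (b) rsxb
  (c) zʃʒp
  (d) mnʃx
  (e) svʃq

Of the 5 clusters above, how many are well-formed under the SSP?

5

(a) lθð: profile 4-2-2 — obeys.
(b) rsxb: profile 4-2-2-1 — obeys.
(c) zʃʒp: profile 2-2-2-1 — obeys.
(d) mnʃx: profile 3-3-2-2 — obeys.
(e) svʃq: profile 2-2-2-1 — obeys.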